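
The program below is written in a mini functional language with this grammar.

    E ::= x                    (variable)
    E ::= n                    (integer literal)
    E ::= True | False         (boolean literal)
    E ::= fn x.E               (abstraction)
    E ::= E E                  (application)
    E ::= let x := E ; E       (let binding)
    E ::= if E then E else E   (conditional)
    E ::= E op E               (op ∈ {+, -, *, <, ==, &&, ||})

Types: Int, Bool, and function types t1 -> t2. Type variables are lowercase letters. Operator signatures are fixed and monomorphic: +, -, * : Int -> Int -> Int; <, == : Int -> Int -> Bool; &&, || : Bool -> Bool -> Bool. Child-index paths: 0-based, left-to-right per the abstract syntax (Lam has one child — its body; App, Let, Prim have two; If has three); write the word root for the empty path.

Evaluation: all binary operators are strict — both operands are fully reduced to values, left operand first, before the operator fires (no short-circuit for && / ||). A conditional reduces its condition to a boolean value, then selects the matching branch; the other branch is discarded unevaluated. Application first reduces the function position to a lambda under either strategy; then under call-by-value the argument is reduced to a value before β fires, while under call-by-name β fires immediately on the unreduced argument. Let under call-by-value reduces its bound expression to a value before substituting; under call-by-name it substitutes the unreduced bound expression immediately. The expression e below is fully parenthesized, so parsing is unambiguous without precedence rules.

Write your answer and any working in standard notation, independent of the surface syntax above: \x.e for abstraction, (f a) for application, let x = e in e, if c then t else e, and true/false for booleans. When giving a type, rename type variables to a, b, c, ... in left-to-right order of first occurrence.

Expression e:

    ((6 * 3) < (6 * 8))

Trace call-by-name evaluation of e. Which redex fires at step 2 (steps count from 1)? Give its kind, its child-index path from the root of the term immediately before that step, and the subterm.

Working:
step 0: ((6 * 3) < (6 * 8))
step 1: [delta@0] (18 < (6 * 8))
step 2: [delta@1] (18 < 48)

Answer: delta at 1 : (6 * 8)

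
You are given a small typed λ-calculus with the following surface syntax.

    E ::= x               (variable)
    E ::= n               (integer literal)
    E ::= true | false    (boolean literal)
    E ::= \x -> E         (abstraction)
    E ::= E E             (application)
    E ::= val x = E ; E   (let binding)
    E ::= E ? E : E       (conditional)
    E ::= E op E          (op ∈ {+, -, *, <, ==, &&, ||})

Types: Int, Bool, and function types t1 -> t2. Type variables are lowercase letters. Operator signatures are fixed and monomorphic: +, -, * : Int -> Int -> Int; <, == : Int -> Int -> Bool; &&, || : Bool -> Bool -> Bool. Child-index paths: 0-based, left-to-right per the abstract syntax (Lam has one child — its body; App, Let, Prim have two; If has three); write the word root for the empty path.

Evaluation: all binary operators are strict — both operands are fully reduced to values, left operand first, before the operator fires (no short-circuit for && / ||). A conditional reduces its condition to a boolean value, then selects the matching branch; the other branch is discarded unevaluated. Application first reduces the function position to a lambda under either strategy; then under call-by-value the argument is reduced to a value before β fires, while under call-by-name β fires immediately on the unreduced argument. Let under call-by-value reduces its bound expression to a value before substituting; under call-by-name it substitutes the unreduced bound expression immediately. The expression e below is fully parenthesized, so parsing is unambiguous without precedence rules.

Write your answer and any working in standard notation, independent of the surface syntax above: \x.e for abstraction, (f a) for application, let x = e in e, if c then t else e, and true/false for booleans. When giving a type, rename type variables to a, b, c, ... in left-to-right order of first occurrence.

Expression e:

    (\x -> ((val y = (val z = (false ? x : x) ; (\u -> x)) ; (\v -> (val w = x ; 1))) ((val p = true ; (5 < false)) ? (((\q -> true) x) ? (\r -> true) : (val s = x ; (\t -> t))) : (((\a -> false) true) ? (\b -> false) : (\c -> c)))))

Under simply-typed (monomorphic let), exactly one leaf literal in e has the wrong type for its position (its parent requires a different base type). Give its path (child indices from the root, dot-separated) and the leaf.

Trace:
  unify Bool ~ Bool
x : a
x : a
  unify a ~ a
let z : a
x : a
\u._ : b -> a
let y : b -> a
x : a
let w : a
\v._ : c -> Int
let p : Bool
  unify Int ~ Int
  unify Bool ~ Int
  FAIL: mismatch Bool ~ Int

Answer: 0.1.0.1.1 : false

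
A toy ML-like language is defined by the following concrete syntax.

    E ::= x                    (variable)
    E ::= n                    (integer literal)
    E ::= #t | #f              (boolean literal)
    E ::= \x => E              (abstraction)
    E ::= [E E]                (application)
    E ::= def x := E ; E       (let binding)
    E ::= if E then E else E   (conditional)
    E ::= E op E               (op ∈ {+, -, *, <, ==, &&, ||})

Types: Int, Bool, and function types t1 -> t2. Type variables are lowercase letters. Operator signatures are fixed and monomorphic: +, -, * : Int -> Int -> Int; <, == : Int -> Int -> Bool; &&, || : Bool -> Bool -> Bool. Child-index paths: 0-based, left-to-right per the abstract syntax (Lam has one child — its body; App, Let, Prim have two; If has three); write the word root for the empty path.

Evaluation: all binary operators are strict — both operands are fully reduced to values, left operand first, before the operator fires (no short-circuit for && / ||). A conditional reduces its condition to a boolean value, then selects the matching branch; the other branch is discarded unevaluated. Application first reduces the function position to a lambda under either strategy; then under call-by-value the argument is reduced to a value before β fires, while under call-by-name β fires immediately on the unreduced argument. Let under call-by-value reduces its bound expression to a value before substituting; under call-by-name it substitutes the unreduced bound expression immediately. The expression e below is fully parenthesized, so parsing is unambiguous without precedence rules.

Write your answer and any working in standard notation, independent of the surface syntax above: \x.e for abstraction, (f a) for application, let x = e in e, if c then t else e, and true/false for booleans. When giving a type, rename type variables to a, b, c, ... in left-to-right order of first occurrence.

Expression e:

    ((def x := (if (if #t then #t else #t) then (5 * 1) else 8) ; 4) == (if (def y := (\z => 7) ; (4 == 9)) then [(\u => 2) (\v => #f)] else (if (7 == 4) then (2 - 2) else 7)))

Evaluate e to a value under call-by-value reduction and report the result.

Working:
step 0: ((let x = (if (if true then true else true) then (5 * 1) else 8) in 4) == (if (let y = (\z.7) in (4 == 9)) then ((\u.2) (\v.false)) else (if (7 == 4) then (2 - 2) else 7)))
step 1: [if@0.0.0] ((let x = (if true then (5 * 1) else 8) in 4) == (if (let y = (\z.7) in (4 == 9)) then ((\u.2) (\v.false)) else (if (7 == 4) then (2 - 2) else 7)))
step 2: [if@0.0] ((let x = (5 * 1) in 4) == (if (let y = (\z.7) in (4 == 9)) then ((\u.2) (\v.false)) else (if (7 == 4) then (2 - 2) else 7)))
step 3: [delta@0.0] ((let x = 5 in 4) == (if (let y = (\z.7) in (4 == 9)) then ((\u.2) (\v.false)) else (if (7 == 4) then (2 - 2) else 7)))
step 4: [let@0] (4 == (if (let y = (\z.7) in (4 == 9)) then ((\u.2) (\v.false)) else (if (7 == 4) then (2 - 2) else 7)))
step 5: [let@1.0] (4 == (if (4 == 9) then ((\u.2) (\v.false)) else (if (7 == 4) then (2 - 2) else 7)))
step 6: [delta@1.0] (4 == (if false then ((\u.2) (\v.false)) else (if (7 == 4) then (2 - 2) else 7)))
step 7: [if@1] (4 == (if (7 == 4) then (2 - 2) else 7))
step 8: [delta@1.0] (4 == (if false then (2 - 2) else 7))
step 9: [if@1] (4 == 7)
step 10: [delta@root] false

Answer: false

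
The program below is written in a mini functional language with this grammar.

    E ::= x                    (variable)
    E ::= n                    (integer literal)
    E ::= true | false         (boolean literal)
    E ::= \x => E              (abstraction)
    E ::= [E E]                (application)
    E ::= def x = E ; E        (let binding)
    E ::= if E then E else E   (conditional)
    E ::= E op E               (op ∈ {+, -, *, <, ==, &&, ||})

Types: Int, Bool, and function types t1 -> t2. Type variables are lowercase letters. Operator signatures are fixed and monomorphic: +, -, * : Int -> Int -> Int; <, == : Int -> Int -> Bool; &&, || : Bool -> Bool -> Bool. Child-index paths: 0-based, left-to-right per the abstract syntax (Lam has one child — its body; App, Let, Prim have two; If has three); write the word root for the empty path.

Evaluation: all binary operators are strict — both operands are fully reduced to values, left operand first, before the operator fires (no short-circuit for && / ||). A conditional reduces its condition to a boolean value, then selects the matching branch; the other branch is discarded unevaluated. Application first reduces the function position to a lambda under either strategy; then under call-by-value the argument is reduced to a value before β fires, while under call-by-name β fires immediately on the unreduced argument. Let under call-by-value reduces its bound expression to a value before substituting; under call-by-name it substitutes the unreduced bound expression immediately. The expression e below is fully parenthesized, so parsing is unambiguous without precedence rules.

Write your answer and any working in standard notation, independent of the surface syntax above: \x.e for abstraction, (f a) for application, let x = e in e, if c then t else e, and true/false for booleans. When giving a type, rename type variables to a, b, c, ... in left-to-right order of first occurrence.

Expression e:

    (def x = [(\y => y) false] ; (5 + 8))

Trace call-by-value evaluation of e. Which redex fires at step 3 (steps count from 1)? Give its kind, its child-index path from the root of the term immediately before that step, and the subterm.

Answer: delta at root : (5 + 8)

Working:
step 0: (let x = ((\y.y) false) in (5 + 8))
step 1: [beta@0] (let x = false in (5 + 8))
step 2: [let@root] (5 + 8)
step 3: [delta@root] 13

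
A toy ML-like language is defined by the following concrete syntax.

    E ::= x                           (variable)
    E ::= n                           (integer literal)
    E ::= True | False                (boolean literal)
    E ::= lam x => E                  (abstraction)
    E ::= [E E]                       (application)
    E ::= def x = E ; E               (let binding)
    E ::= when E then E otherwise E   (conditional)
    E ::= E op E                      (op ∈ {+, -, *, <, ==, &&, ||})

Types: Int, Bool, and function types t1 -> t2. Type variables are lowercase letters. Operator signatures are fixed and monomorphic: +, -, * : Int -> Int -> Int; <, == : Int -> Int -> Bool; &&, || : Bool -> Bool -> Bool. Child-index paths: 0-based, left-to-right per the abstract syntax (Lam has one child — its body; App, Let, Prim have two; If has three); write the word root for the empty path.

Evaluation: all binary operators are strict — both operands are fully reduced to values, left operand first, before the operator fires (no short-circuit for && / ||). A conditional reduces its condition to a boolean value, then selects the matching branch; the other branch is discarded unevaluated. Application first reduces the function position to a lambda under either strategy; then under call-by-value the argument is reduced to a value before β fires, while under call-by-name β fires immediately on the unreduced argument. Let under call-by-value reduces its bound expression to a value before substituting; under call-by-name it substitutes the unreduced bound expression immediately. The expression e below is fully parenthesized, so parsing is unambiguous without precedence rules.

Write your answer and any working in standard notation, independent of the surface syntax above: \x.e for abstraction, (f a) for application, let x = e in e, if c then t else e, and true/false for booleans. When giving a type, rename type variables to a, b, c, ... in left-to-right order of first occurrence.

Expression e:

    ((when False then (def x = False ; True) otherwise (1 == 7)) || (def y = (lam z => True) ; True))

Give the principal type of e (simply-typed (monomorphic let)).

Trace:
  unify Bool ~ Bool
let x : Bool
  unify Int ~ Int
  unify Int ~ Int
  unify Bool ~ Bool
  unify Bool ~ Bool
\z._ : a -> Bool
let y : a -> Bool
  unify Bool ~ Bool

Answer: Bool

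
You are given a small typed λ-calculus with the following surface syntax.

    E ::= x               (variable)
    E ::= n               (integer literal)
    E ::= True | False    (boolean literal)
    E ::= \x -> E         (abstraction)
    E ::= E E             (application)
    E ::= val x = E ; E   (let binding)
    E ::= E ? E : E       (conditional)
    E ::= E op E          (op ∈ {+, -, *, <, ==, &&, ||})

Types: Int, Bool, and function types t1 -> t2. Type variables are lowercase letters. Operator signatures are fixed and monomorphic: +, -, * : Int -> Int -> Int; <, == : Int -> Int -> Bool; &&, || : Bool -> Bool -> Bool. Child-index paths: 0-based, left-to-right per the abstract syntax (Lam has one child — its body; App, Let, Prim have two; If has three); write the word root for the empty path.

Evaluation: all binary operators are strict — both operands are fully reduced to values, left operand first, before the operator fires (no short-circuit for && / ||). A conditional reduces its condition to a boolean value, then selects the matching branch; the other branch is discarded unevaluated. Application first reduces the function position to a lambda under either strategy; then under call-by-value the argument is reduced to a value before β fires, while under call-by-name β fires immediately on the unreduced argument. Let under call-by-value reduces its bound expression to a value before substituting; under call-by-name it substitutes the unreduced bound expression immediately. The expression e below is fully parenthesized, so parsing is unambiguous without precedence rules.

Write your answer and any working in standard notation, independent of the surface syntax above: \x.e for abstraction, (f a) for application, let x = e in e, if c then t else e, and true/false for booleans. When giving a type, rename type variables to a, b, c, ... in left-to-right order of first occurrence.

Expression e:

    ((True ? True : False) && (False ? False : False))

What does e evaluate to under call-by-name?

Answer: false

Working:
step 0: ((if true then true else false) && (if false then false else false))
step 1: [if@0] (true && (if false then false else false))
step 2: [if@1] (true && false)
step 3: [delta@root] false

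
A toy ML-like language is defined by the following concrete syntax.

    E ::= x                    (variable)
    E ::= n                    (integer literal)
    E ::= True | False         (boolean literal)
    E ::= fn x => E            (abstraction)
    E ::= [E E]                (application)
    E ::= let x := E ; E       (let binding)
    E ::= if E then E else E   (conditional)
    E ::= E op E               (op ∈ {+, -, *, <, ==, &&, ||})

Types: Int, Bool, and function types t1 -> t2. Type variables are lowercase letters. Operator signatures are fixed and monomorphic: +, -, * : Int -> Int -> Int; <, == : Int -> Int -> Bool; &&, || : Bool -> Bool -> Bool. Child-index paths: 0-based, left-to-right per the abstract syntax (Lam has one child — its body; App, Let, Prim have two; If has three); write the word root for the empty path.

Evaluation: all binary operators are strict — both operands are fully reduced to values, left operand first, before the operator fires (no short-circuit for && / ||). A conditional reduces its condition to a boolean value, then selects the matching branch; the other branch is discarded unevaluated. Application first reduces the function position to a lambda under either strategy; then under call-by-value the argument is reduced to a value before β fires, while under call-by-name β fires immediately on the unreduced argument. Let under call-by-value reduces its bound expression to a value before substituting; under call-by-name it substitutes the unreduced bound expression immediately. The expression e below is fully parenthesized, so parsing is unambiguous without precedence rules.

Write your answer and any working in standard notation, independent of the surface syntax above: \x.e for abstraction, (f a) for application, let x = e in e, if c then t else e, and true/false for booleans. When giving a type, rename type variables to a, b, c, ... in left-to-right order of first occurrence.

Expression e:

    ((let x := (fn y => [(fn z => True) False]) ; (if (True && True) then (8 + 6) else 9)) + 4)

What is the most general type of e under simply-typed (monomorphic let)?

Derivation:
\z._ : b -> Bool
  unify b -> Bool ~ Bool -> c
  unify b ~ Bool
  unify Bool ~ c
_ _ : Bool
\y._ : a -> Bool
let x : a -> Bool
  unify Bool ~ Bool
  unify Bool ~ Bool
  unify Bool ~ Bool
  unify Int ~ Int
  unify Int ~ Int
  unify Int ~ Int
  unify Int ~ Int
  unify Int ~ Int

Answer: Int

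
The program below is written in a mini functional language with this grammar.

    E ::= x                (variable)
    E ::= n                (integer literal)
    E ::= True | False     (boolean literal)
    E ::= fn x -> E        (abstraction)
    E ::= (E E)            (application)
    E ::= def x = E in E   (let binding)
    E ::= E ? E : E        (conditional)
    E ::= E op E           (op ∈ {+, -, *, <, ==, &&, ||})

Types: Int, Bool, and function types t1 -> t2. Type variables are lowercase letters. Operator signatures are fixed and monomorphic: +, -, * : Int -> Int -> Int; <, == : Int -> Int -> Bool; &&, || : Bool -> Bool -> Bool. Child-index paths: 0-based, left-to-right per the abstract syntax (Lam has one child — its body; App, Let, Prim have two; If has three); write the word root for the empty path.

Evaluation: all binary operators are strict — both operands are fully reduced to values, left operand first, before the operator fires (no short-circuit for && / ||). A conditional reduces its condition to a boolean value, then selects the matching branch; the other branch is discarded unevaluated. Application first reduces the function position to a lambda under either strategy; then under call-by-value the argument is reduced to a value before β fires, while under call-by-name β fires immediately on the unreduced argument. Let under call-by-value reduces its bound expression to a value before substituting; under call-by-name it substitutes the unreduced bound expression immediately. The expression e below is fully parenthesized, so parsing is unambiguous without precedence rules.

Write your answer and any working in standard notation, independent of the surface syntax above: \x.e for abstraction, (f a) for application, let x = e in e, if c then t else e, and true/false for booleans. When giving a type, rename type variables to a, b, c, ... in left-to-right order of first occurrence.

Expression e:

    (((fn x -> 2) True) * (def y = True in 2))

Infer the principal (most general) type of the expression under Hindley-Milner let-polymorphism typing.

Answer: Int

Working:
\x._ : a -> Int
  unify a -> Int ~ Bool -> b
  unify a ~ Bool
  unify Int ~ b
_ _ : Int
  unify Int ~ Int
let y : Bool
  unify Int ~ Int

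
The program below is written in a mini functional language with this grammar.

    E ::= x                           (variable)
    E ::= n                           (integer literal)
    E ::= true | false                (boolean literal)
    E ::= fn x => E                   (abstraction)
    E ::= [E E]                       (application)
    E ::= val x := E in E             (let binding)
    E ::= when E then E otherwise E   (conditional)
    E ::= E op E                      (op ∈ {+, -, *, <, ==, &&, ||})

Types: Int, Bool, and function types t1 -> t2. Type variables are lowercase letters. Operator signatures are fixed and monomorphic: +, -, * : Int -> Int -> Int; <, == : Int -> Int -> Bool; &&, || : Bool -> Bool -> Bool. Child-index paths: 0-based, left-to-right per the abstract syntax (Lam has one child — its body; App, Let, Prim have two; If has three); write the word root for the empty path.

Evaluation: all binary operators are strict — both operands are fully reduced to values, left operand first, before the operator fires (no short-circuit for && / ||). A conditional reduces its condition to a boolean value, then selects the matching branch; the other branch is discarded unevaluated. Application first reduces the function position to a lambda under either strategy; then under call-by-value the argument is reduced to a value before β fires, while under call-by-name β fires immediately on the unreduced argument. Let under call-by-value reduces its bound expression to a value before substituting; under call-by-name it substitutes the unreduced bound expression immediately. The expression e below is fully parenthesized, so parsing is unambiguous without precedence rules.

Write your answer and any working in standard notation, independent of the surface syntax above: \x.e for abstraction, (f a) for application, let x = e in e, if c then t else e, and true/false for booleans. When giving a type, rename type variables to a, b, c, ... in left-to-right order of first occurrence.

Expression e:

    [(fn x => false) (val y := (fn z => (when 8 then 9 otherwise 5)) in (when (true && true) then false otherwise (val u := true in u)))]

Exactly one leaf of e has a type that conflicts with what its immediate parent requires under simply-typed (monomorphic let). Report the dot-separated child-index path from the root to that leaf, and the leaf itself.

Derivation:
\x._ : a -> Bool
  unify Int ~ Bool
  FAIL: mismatch Int ~ Bool

Answer: 1.0.0.0 : 8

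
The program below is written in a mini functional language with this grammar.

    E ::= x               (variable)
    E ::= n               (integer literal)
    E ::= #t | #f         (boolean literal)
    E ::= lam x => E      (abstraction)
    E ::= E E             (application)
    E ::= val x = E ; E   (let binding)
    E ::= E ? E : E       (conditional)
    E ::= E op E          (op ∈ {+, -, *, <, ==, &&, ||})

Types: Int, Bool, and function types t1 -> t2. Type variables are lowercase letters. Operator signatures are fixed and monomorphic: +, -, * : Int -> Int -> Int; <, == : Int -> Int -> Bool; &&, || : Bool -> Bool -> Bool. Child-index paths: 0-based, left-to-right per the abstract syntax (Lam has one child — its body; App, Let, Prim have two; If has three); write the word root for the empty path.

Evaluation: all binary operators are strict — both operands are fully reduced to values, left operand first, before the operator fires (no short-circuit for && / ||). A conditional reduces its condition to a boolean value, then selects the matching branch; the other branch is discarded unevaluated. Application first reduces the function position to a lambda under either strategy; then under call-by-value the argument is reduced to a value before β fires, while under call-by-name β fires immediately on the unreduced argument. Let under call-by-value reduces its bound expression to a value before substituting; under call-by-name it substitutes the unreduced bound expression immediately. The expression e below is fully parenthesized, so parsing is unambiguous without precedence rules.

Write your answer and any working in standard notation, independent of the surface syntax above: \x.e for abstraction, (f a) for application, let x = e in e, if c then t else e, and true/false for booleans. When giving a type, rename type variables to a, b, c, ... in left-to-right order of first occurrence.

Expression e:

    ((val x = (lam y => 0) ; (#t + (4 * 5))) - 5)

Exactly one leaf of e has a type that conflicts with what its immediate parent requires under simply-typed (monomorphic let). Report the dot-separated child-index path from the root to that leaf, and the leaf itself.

Answer: 0.1.0 : true

Working:
\y._ : a -> Int
let x : a -> Int
  unify Bool ~ Int
  FAIL: mismatch Bool ~ Int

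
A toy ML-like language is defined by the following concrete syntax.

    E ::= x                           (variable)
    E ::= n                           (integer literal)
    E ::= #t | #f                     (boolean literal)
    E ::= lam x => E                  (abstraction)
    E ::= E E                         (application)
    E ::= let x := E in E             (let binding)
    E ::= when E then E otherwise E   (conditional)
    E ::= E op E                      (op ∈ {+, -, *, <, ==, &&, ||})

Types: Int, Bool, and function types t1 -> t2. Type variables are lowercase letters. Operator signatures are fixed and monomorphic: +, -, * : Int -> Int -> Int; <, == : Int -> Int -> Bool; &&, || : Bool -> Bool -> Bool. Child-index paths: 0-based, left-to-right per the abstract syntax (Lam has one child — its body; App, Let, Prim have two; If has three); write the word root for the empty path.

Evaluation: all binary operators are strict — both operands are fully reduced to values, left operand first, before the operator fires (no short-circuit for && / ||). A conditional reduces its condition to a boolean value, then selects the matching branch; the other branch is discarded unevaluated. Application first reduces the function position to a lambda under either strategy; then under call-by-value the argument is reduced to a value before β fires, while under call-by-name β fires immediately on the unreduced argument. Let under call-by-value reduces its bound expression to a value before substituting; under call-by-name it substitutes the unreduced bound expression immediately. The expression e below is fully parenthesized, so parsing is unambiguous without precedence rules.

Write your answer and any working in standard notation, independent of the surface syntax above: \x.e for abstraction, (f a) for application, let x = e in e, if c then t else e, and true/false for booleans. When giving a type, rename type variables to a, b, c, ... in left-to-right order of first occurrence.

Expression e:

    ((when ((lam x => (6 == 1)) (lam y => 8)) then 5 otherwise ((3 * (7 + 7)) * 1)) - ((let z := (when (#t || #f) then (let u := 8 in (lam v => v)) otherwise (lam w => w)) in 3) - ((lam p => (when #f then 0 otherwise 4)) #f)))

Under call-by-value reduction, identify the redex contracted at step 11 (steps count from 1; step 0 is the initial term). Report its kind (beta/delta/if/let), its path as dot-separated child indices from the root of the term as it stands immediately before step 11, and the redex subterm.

Answer: beta at 1.1 : ((\p.(if false then 0 else 4)) false)

Derivation:
step 0: ((if ((\x.(6 == 1)) (\y.8)) then 5 else ((3 * (7 + 7)) * 1)) - ((let z = (if (true || false) then (let u = 8 in (\v.v)) else (\w.w)) in 3) - ((\p.(if false then 0 else 4)) false)))
step 1: [beta@0.0] ((if (6 == 1) then 5 else ((3 * (7 + 7)) * 1)) - ((let z = (if (true || false) then (let u = 8 in (\v.v)) else (\w.w)) in 3) - ((\p.(if false then 0 else 4)) false)))
step 2: [delta@0.0] ((if false then 5 else ((3 * (7 + 7)) * 1)) - ((let z = (if (true || false) then (let u = 8 in (\v.v)) else (\w.w)) in 3) - ((\p.(if false then 0 else 4)) false)))
step 3: [if@0] (((3 * (7 + 7)) * 1) - ((let z = (if (true || false) then (let u = 8 in (\v.v)) else (\w.w)) in 3) - ((\p.(if false then 0 else 4)) false)))
step 4: [delta@0.0.1] (((3 * 14) * 1) - ((let z = (if (true || false) then (let u = 8 in (\v.v)) else (\w.w)) in 3) - ((\p.(if false then 0 else 4)) false)))
step 5: [delta@0.0] ((42 * 1) - ((let z = (if (true || false) then (let u = 8 in (\v.v)) else (\w.w)) in 3) - ((\p.(if false then 0 else 4)) false)))
step 6: [delta@0] (42 - ((let z = (if (true || false) then (let u = 8 in (\v.v)) else (\w.w)) in 3) - ((\p.(if false then 0 else 4)) false)))
step 7: [delta@1.0.0.0] (42 - ((let z = (if true then (let u = 8 in (\v.v)) else (\w.w)) in 3) - ((\p.(if false then 0 else 4)) false)))
step 8: [if@1.0.0] (42 - ((let z = (let u = 8 in (\v.v)) in 3) - ((\p.(if false then 0 else 4)) false)))
step 9: [let@1.0.0] (42 - ((let z = (\v.v) in 3) - ((\p.(if false then 0 else 4)) false)))
step 10: [let@1.0] (42 - (3 - ((\p.(if false then 0 else 4)) false)))
step 11: [beta@1.1] (42 - (3 - (if false then 0 else 4)))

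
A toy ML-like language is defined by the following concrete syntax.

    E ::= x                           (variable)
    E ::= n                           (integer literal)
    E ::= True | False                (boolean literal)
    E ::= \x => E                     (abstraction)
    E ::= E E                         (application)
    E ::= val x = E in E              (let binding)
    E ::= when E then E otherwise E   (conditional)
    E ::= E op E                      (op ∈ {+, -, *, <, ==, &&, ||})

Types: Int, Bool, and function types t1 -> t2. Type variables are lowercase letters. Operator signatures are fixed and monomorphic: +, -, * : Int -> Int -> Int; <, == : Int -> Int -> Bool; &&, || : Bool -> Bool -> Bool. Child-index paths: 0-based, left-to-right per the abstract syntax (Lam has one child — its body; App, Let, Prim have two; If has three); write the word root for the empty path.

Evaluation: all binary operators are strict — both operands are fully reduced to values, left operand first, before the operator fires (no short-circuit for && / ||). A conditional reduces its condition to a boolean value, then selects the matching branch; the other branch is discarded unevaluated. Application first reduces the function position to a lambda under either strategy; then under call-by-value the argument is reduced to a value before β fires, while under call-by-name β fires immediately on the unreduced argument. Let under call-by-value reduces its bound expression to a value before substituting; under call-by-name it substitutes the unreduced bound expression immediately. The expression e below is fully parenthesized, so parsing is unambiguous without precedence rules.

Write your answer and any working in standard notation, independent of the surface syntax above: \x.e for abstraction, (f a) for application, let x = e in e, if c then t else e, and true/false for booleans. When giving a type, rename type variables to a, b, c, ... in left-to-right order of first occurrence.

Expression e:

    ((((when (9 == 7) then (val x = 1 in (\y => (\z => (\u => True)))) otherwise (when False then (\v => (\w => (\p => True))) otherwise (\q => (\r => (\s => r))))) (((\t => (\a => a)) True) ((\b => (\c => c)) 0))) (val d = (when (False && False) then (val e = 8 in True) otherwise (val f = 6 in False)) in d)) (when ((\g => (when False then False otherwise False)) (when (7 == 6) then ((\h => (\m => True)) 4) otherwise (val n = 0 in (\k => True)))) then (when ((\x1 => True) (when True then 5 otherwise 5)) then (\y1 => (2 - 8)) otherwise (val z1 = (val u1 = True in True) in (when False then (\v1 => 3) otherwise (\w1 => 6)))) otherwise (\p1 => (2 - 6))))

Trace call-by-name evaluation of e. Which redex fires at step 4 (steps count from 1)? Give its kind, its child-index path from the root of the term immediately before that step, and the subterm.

Answer: beta at 0.0 : ((\q.(\r.(\s.r))) (((\t.(\a.a)) true) ((\b.(\c.c)) 0)))

Trace:
step 0: ((((if (9 == 7) then (let x = 1 in (\y.(\z.(\u.true)))) else (if false then (\v.(\w.(\p.true))) else (\q.(\r.(\s.r))))) (((\t.(\a.a)) true) ((\b.(\c.c)) 0))) (let d = (if (false && false) then (let e = 8 in true) else (let f = 6 in false)) in d)) (if ((\g.(if false then false else false)) (if (7 == 6) then ((\h.(\m.true)) 4) else (let n = 0 in (\k.true)))) then (if ((\x1.true) (if true then 5 else 5)) then (\y1.(2 - 8)) else (let z1 = (let u1 = true in true) in (if false then (\v1.3) else (\w1.6)))) else (\p1.(2 - 6))))
step 1: [delta@0.0.0.0] ((((if false then (let x = 1 in (\y.(\z.(\u.true)))) else (if false then (\v.(\w.(\p.true))) else (\q.(\r.(\s.r))))) (((\t.(\a.a)) true) ((\b.(\c.c)) 0))) (let d = (if (false && false) then (let e = 8 in true) else (let f = 6 in false)) in d)) (if ((\g.(if false then false else false)) (if (7 == 6) then ((\h.(\m.true)) 4) else (let n = 0 in (\k.true)))) then (if ((\x1.true) (if true then 5 else 5)) then (\y1.(2 - 8)) else (let z1 = (let u1 = true in true) in (if false then (\v1.3) else (\w1.6)))) else (\p1.(2 - 6))))
step 2: [if@0.0.0] ((((if false then (\v.(\w.(\p.true))) else (\q.(\r.(\s.r)))) (((\t.(\a.a)) true) ((\b.(\c.c)) 0))) (let d = (if (false && false) then (let e = 8 in true) else (let f = 6 in false)) in d)) (if ((\g.(if false then false else false)) (if (7 == 6) then ((\h.(\m.true)) 4) else (let n = 0 in (\k.true)))) then (if ((\x1.true) (if true then 5 else 5)) then (\y1.(2 - 8)) else (let z1 = (let u1 = true in true) in (if false then (\v1.3) else (\w1.6)))) else (\p1.(2 - 6))))
step 3: [if@0.0.0] ((((\q.(\r.(\s.r))) (((\t.(\a.a)) true) ((\b.(\c.c)) 0))) (let d = (if (false && false) then (let e = 8 in true) else (let f = 6 in false)) in d)) (if ((\g.(if false then false else false)) (if (7 == 6) then ((\h.(\m.true)) 4) else (let n = 0 in (\k.true)))) then (if ((\x1.true) (if true then 5 else 5)) then (\y1.(2 - 8)) else (let z1 = (let u1 = true in true) in (if false then (\v1.3) else (\w1.6)))) else (\p1.(2 - 6))))
step 4: [beta@0.0] (((\r.(\s.r)) (let d = (if (false && false) then (let e = 8 in true) else (let f = 6 in false)) in d)) (if ((\g.(if false then false else false)) (if (7 == 6) then ((\h.(\m.true)) 4) else (let n = 0 in (\k.true)))) then (if ((\x1.true) (if true then 5 else 5)) then (\y1.(2 - 8)) else (let z1 = (let u1 = true in true) in (if false then (\v1.3) else (\w1.6)))) else (\p1.(2 - 6))))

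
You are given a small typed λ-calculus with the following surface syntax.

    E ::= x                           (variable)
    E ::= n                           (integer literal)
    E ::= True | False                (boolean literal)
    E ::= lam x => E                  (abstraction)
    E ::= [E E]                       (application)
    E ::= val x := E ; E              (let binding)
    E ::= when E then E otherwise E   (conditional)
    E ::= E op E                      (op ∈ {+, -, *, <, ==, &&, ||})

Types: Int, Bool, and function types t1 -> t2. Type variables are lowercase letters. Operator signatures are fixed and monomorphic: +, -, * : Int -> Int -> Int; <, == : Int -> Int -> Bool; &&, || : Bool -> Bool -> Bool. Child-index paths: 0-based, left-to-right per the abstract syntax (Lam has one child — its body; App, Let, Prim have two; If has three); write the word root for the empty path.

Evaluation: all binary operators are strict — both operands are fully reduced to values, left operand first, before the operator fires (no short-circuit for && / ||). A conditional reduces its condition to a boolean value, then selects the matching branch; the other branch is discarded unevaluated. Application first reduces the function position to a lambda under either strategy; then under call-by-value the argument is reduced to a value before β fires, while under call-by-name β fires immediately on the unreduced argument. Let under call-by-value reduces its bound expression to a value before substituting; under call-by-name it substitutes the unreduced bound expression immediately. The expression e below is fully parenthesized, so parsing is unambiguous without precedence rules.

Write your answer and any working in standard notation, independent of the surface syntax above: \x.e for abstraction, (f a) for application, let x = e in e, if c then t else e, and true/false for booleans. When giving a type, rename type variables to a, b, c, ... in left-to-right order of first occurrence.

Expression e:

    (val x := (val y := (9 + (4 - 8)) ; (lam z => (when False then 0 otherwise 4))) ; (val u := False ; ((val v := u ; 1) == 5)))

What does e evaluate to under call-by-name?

Answer: false

Trace:
step 0: (let x = (let y = (9 + (4 - 8)) in (\z.(if false then 0 else 4))) in (let u = false in ((let v = u in 1) == 5)))
step 1: [let@root] (let u = false in ((let v = u in 1) == 5))
step 2: [let@root] ((let v = false in 1) == 5)
step 3: [let@0] (1 == 5)
step 4: [delta@root] false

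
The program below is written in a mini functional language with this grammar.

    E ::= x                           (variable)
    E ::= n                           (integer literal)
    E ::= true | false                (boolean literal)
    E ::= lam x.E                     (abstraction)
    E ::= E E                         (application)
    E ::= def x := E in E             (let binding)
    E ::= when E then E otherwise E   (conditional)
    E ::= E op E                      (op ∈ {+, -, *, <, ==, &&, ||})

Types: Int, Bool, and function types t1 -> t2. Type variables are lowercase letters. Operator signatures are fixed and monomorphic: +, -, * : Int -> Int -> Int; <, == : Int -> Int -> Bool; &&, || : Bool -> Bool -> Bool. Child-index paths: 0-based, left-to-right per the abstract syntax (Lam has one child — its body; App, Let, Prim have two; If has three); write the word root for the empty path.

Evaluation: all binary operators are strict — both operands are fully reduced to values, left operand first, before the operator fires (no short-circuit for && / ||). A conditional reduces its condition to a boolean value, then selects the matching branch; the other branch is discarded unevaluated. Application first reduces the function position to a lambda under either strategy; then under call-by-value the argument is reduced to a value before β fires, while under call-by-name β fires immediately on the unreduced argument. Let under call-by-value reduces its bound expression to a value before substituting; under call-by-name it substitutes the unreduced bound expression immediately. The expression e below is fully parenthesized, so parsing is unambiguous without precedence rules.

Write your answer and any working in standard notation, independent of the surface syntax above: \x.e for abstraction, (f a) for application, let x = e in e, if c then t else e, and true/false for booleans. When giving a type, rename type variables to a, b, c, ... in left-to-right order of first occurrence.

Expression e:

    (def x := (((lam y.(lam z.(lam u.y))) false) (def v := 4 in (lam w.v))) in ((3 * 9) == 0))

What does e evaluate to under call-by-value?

Answer: false

Trace:
step 0: (let x = (((\y.(\z.(\u.y))) false) (let v = 4 in (\w.v))) in ((3 * 9) == 0))
step 1: [beta@0.0] (let x = ((\z.(\u.false)) (let v = 4 in (\w.v))) in ((3 * 9) == 0))
step 2: [let@0.1] (let x = ((\z.(\u.false)) (\w.4)) in ((3 * 9) == 0))
step 3: [beta@0] (let x = (\u.false) in ((3 * 9) == 0))
step 4: [let@root] ((3 * 9) == 0)
step 5: [delta@0] (27 == 0)
step 6: [delta@root] false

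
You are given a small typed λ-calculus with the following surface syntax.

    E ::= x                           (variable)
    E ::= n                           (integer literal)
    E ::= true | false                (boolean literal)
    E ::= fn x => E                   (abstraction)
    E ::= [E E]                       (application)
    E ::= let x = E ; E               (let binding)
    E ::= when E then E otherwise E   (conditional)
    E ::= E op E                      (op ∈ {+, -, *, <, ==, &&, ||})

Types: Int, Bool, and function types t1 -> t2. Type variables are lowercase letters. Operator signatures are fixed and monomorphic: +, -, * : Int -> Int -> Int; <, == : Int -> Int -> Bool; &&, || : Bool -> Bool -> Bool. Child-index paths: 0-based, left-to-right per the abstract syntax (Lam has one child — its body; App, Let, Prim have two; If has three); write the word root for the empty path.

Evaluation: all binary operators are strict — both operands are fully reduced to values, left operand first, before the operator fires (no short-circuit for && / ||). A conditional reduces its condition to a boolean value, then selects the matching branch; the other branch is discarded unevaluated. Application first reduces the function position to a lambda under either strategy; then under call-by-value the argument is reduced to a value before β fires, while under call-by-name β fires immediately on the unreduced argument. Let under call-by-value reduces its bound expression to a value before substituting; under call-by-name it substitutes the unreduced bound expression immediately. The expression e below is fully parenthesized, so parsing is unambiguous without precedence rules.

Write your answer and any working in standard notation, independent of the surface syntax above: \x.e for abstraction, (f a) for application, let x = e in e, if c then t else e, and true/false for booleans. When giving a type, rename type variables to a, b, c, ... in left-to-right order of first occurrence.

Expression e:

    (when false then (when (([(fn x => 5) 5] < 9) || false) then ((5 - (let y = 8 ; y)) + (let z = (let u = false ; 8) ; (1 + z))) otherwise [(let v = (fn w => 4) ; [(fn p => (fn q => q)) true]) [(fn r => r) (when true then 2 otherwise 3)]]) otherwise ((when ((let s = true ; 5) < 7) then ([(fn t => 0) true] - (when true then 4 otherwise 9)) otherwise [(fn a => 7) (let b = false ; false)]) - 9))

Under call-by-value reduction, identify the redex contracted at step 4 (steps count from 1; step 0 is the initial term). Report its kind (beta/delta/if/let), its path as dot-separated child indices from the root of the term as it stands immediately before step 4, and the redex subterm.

Working:
step 0: (if false then (if ((((\x.5) 5) < 9) || false) then ((5 - (let y = 8 in y)) + (let z = (let u = false in 8) in (1 + z))) else ((let v = (\w.4) in ((\p.(\q.q)) true)) ((\r.r) (if true then 2 else 3)))) else ((if ((let s = true in 5) < 7) then (((\t.0) true) - (if true then 4 else 9)) else ((\a.7) (let b = false in false))) - 9))
step 1: [if@root] ((if ((let s = true in 5) < 7) then (((\t.0) true) - (if true then 4 else 9)) else ((\a.7) (let b = false in false))) - 9)
step 2: [let@0.0.0] ((if (5 < 7) then (((\t.0) true) - (if true then 4 else 9)) else ((\a.7) (let b = false in false))) - 9)
step 3: [delta@0.0] ((if true then (((\t.0) true) - (if true then 4 else 9)) else ((\a.7) (let b = false in false))) - 9)
step 4: [if@0] ((((\t.0) true) - (if true then 4 else 9)) - 9)

Answer: if at 0 : (if true then (((\t.0) true) - (if true then 4 else 9)) else ((\a.7) (let b = false in false)))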